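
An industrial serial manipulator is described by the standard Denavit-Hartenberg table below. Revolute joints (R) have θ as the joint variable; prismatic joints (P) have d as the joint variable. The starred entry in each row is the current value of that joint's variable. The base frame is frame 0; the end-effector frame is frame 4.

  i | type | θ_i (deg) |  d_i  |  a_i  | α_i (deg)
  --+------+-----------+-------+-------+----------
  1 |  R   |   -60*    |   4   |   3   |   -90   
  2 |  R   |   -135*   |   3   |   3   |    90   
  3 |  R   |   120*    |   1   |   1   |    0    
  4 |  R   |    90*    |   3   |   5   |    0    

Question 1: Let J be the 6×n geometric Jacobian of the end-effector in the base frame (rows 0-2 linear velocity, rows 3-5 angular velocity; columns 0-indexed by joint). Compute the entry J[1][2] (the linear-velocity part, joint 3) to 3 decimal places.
-1.414

axis z_2 = (-0.3536,0.6124,-0.7071); lever o_n−o_2 = (-1.1216,-1.3253,-6.2438)
cross product → J_v[:, 2] = (-4.7607,-1.4145,1.1554)
J_ω[:, 2] = z_2
entry J[1][2] = -1.4145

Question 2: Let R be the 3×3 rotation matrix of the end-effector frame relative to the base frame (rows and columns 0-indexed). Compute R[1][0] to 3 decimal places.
-0.780

End-effector x-axis (col 0 of R) = (-0.1268,-0.7803,-0.6124)
R[1][0] = -0.7803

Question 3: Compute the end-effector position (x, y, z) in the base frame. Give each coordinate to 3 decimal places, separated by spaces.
after link 1: o_1 = (1.5000, -2.5981, 4.0000)
after link 2: o_2 = (3.0374, 0.7390, 6.1213)
after link 3: o_3 = (3.6106, 1.4782, 5.0607)
after link 4: o_4 = (1.9158, -0.5863, -0.1225)

1.916 -0.586 -0.123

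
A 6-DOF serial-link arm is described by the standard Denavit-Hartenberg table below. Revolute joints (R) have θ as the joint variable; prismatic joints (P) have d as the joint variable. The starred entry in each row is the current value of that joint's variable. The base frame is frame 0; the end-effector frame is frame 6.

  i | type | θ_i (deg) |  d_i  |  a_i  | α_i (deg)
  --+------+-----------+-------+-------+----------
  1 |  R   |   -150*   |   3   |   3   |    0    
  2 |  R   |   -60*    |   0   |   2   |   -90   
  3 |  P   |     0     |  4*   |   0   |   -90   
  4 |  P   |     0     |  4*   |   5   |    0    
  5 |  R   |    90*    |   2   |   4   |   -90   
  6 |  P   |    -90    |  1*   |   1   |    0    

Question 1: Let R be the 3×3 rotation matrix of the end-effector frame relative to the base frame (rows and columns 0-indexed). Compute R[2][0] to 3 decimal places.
-1.000

End-effector x-axis (col 0 of R) = (-0.0000,-0.0000,-1.0000)
R[2][0] = -1.0000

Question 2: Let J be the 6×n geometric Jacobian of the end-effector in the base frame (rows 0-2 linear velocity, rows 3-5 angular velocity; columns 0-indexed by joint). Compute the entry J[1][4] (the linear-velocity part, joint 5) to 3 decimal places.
-2.866

axis z_4 = (-0.0000,-0.0000,-1.0000); lever o_n−o_4 = (2.8660,2.9641,-3.0000)
cross product → J_v[:, 4] = (2.9641,-2.8660,0.0000)
J_ω[:, 4] = z_4
entry J[1][4] = -2.8660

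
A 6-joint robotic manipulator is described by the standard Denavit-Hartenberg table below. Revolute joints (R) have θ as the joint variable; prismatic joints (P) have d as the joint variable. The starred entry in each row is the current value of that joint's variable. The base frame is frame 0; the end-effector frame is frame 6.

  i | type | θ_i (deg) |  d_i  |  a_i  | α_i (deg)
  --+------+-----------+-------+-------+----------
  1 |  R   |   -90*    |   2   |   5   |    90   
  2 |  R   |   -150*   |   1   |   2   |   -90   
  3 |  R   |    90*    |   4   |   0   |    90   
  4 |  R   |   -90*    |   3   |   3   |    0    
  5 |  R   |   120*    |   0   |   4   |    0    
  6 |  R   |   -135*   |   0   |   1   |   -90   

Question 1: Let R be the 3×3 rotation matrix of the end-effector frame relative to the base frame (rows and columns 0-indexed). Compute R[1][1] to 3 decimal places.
-0.866

End-effector y-axis (col 1 of R) = (0.0000,-0.8660,0.5000)
R[1][1] = -0.8660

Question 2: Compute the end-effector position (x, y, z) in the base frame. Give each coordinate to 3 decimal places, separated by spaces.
after link 1: o_1 = (0.0000, -5.0000, 2.0000)
after link 2: o_2 = (-1.0000, -3.2679, 1.0000)
after link 3: o_3 = (-1.0000, -5.2679, -2.4641)
after link 4: o_4 = (-1.0000, -1.1699, -1.3660)
after link 5: o_5 = (2.4641, -2.1699, -3.0981)
after link 6: o_6 = (2.2053, -1.6869, -2.2616)

2.205 -1.687 -2.262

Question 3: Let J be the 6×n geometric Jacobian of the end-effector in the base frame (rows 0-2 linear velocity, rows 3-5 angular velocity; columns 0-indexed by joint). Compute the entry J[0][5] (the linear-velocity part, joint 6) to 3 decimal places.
axis z_5 = (-0.0000,0.8660,-0.5000); lever o_n−o_5 = (-0.2588,0.4830,0.8365)
cross product → J_v[:, 5] = (0.9659,0.1294,0.2241)
J_ω[:, 5] = z_5
entry J[0][5] = 0.9659

0.966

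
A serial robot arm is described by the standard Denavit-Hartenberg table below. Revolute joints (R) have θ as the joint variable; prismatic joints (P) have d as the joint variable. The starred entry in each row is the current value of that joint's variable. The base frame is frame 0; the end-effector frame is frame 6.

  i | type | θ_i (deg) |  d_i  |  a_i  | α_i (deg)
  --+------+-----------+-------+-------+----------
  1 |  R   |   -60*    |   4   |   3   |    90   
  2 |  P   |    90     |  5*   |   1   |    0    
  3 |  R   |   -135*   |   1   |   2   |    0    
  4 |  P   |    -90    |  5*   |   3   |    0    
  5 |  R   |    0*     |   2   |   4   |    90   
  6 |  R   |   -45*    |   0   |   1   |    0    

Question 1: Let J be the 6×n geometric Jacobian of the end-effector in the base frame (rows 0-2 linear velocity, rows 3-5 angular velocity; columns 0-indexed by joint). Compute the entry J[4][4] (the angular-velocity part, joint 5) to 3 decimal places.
-0.500

axis z_4 = (-0.8660,-0.5000,0.0000); lever o_n−o_4 = (-2.7839,2.2361,-3.3284)
cross product → J_v[:, 4] = (1.6642,-2.8825,-3.3284)
J_ω[:, 4] = z_4
entry J[4][4] = -0.5000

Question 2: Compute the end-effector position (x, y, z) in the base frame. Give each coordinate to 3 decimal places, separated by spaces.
-11.164 -5.250 -1.864

after link 1: o_1 = (1.5000, -2.5981, 4.0000)
after link 2: o_2 = (-2.8301, -5.0981, 5.0000)
after link 3: o_3 = (-2.9890, -6.8228, 3.5858)
after link 4: o_4 = (-8.3798, -7.4857, 1.4645)
after link 5: o_5 = (-11.5261, -6.0362, -1.3640)
after link 6: o_6 = (-11.1637, -5.2496, -1.8640)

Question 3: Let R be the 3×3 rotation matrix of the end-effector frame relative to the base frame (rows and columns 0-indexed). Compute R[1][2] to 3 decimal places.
End-effector z-axis (col 2 of R) = (-0.3536,0.6124,0.7071)
R[1][2] = 0.6124

0.612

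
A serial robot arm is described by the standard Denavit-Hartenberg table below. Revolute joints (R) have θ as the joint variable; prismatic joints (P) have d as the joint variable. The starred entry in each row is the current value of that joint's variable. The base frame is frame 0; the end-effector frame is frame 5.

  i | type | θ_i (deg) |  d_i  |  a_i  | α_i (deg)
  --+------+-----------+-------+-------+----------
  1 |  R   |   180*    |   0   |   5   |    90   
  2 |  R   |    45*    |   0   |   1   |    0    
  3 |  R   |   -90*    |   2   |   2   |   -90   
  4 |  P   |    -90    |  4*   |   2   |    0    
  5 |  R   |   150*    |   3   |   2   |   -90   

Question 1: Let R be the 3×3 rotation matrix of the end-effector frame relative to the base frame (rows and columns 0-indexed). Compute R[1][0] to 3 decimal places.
End-effector x-axis (col 0 of R) = (-0.3536,-0.8660,-0.3536)
R[1][0] = -0.8660

-0.866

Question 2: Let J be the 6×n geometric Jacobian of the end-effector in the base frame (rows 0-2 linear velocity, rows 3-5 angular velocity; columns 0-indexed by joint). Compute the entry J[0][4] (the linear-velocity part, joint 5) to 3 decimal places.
axis z_4 = (-0.7071,0.0000,0.7071); lever o_n−o_4 = (-2.8284,-1.7321,1.4142)
cross product → J_v[:, 4] = (1.2247,-1.0000,1.2247)
J_ω[:, 4] = z_4
entry J[0][4] = 1.2247

1.225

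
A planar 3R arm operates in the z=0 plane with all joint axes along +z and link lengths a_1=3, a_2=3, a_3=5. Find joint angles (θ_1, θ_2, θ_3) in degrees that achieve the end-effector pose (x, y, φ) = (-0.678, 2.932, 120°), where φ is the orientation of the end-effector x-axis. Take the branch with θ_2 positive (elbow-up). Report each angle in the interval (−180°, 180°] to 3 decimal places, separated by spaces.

-104.996 134.989 90.006

wrist centre = target − a_3·(cos φ, sin φ) = (1.8220, -1.3981)
cos θ_2 = (5.2744−3²−3²)/(2·3·3) = -0.7070; θ_2 = 134.9894° (elbow-up)
β = atan2(-1.3981,1.8220) = -37.5011°; ψ = atan2(2.1217,0.8791) = 67.4947°
θ_1 = β − ψ = -104.9958°
θ_3 = φ − θ_1 − θ_2 = 90.0065° (wrapped to (-180°,180°])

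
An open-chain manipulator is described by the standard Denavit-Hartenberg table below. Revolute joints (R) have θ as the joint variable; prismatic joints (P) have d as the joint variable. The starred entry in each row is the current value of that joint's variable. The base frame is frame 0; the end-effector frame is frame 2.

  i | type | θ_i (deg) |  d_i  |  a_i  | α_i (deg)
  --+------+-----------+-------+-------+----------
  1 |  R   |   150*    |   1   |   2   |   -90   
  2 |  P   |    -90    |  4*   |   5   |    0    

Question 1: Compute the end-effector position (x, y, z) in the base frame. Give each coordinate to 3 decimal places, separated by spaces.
after link 1: o_1 = (-1.7321, 1.0000, 1.0000)
after link 2: o_2 = (-3.7321, -2.4641, 6.0000)

-3.732 -2.464 6.000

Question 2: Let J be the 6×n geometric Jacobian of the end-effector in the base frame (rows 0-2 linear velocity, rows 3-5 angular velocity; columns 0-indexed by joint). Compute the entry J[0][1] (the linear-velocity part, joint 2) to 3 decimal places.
-0.500

prismatic axis z_1 = (-0.5000,-0.8660,0.0000)
J_v[:, 1] = z_1; J_ω[:, 1] = (0,0,0)
entry J[0][1] = -0.5000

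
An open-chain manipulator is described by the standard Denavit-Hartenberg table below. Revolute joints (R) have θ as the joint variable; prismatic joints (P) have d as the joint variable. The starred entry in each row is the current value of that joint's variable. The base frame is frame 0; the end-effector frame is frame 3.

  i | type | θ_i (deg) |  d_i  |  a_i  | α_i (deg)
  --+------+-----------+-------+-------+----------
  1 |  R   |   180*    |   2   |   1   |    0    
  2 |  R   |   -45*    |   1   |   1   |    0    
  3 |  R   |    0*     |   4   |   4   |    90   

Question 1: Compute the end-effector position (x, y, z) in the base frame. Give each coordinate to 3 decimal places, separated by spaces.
after link 1: o_1 = (-1.0000, 0.0000, 2.0000)
after link 2: o_2 = (-1.7071, 0.7071, 3.0000)
after link 3: o_3 = (-4.5355, 3.5355, 7.0000)

-4.536 3.536 7.000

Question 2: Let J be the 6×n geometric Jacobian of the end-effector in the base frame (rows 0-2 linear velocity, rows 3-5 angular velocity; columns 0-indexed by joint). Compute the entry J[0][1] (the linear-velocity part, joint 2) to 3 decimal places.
-3.536

axis z_1 = (0.0000,0.0000,1.0000); lever o_n−o_1 = (-3.5355,3.5355,5.0000)
cross product → J_v[:, 1] = (-3.5355,-3.5355,0.0000)
J_ω[:, 1] = z_1
entry J[0][1] = -3.5355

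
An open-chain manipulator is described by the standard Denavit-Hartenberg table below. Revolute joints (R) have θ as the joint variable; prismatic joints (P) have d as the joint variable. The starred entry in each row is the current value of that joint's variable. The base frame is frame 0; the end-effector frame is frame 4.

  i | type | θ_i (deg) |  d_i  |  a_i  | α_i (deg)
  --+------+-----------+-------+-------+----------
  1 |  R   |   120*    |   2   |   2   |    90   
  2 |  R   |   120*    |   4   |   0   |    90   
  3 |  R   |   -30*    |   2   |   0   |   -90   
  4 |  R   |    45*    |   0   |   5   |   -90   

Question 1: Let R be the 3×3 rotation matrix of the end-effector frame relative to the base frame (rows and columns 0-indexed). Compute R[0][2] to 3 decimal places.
End-effector z-axis (col 2 of R) = (0.4593,-0.0884,-0.8839)
R[0][2] = 0.4593

0.459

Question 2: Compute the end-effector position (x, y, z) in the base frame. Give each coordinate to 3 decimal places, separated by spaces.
2.364 0.371 3.884

after link 1: o_1 = (-1.0000, 1.7321, 2.0000)
after link 2: o_2 = (2.4641, 3.7321, 2.0000)
after link 3: o_3 = (1.5981, 5.2321, 3.0000)
after link 4: o_4 = (2.3635, 0.3707, 3.8839)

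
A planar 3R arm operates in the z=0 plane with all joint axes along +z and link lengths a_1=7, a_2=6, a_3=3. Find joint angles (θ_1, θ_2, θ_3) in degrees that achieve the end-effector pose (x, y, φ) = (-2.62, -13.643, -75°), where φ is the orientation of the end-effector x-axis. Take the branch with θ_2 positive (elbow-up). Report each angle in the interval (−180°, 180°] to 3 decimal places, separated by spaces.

wrist centre = target − a_3·(cos φ, sin φ) = (-3.3965, -10.7452)
cos θ_2 = (126.9957−7²−6²)/(2·7·6) = 0.4999; θ_2 = 60.0034° (elbow-up)
β = atan2(-10.7452,-3.3965) = -107.5412°; ψ = atan2(5.1963,9.9997) = 27.4586°
θ_1 = β − ψ = -134.9998°
θ_3 = φ − θ_1 − θ_2 = -0.0036° (wrapped to (-180°,180°])

-135.000 60.003 -0.004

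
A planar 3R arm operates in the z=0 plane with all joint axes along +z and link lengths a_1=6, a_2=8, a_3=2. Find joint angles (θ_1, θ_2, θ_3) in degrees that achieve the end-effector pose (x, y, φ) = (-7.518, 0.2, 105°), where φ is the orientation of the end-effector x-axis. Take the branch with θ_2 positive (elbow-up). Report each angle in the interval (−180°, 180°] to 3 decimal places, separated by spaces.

wrist centre = target − a_3·(cos φ, sin φ) = (-7.0004, -1.7319)
cos θ_2 = (52.0044−6²−8²)/(2·6·8) = -0.5000; θ_2 = 119.9970° (elbow-up)
β = atan2(-1.7319,-7.0004) = -166.1043°; ψ = atan2(6.9284,2.0004) = 73.8956°
θ_1 = β − ψ = -239.9999°
θ_3 = φ − θ_1 − θ_2 = -134.9971° (wrapped to (-180°,180°])

120.000 119.997 -134.997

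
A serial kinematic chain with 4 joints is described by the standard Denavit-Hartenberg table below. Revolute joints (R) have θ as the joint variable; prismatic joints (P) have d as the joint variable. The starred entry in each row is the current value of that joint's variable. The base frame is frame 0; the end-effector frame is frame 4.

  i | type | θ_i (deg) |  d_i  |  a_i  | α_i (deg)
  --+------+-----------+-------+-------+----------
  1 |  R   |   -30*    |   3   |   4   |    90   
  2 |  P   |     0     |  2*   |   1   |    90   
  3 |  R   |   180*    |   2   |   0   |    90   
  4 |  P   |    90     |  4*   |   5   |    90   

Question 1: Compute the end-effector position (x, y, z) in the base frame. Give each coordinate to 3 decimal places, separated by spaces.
1.330 -7.696 -4.000

after link 1: o_1 = (3.4641, -2.0000, 3.0000)
after link 2: o_2 = (3.3301, -4.2321, 3.0000)
after link 3: o_3 = (3.3301, -4.2321, 1.0000)
after link 4: o_4 = (1.3301, -7.6962, -4.0000)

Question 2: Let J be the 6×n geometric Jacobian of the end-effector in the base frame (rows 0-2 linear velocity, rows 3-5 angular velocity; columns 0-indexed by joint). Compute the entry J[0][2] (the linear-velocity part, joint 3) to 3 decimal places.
axis z_2 = (-0.0000,-0.0000,-1.0000); lever o_n−o_2 = (-2.0000,-3.4641,-7.0000)
cross product → J_v[:, 2] = (-3.4641,2.0000,0.0000)
J_ω[:, 2] = z_2
entry J[0][2] = -3.4641

-3.464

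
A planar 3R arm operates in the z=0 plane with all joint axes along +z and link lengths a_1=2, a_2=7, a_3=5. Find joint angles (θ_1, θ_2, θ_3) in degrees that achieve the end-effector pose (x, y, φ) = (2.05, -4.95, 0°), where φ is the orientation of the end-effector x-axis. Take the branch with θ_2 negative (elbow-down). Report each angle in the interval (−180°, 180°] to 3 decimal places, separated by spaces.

-0.014 -134.988 135.003

wrist centre = target − a_3·(cos φ, sin φ) = (-2.9500, -4.9500)
cos θ_2 = (33.2050−2²−7²)/(2·2·7) = -0.7070; θ_2 = -134.9885° (elbow-down)
β = atan2(-4.9500,-2.9500) = -120.7932°; ψ = atan2(-4.9507,-2.9488) = -120.7788°
θ_1 = β − ψ = -0.0145°
θ_3 = φ − θ_1 − θ_2 = 135.0029° (wrapped to (-180°,180°])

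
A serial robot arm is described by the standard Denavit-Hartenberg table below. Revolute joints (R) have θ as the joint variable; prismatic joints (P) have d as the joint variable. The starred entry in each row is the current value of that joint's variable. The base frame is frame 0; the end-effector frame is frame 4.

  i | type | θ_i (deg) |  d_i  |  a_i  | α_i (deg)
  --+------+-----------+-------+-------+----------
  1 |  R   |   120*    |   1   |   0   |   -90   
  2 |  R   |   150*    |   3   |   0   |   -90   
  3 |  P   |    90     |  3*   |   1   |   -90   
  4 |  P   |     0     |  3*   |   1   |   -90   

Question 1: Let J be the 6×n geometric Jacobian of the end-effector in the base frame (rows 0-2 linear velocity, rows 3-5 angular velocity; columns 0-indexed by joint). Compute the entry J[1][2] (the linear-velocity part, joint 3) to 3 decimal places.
prismatic axis z_2 = (0.2500,-0.4330,0.8660)
J_v[:, 2] = z_2; J_ω[:, 2] = (0,0,0)
entry J[1][2] = -0.4330

-0.433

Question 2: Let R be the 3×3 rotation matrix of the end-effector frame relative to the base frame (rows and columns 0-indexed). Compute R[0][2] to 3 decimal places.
-0.250

End-effector z-axis (col 2 of R) = (-0.2500,0.4330,-0.8660)
R[0][2] = -0.2500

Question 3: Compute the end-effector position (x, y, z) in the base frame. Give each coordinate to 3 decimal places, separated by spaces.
-1.415 0.451 5.098

after link 1: o_1 = (0.0000, 0.0000, 1.0000)
after link 2: o_2 = (-2.5981, -1.5000, 1.0000)
after link 3: o_3 = (-0.9821, -2.2990, 3.5981)
after link 4: o_4 = (-1.4151, 0.4510, 5.0981)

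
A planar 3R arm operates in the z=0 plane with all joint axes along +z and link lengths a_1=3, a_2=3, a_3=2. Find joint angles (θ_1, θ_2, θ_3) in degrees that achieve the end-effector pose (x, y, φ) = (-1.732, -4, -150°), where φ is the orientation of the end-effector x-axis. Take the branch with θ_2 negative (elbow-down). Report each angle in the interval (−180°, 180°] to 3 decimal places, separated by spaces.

-29.999 -120.000 -0.001

wrist centre = target − a_3·(cos φ, sin φ) = (0.0001, -3.0000)
cos θ_2 = (9.0000−3²−3²)/(2·3·3) = -0.5000; θ_2 = -120.0000° (elbow-down)
β = atan2(-3.0000,0.0001) = -89.9990°; ψ = atan2(-2.5981,1.5000) = -60.0000°
θ_1 = β − ψ = -29.9990°
θ_3 = φ − θ_1 − θ_2 = -0.0010° (wrapped to (-180°,180°])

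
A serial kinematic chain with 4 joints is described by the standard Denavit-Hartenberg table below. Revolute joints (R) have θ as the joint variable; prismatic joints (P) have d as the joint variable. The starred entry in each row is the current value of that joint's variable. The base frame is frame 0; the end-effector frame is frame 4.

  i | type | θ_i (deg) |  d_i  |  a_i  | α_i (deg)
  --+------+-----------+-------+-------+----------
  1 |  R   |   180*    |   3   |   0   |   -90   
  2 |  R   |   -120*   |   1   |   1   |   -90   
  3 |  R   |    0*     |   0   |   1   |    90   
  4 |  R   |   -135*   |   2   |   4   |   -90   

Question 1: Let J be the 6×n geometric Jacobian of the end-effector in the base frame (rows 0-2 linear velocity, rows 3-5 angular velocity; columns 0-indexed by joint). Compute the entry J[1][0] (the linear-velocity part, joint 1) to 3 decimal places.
axis z_0 = ẑ; lever o_n−o_0 = (2.0353,-3.0000,0.8683)
cross product → J_v[:, 0] = (3.0000,2.0353,-0.0000)
J_ω[:, 0] = z_0
entry J[1][0] = 2.0353

2.035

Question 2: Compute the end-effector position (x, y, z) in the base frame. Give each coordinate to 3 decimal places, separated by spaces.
2.035 -3.000 0.868

after link 1: o_1 = (0.0000, 0.0000, 3.0000)
after link 2: o_2 = (0.5000, -1.0000, 3.8660)
after link 3: o_3 = (1.0000, -1.0000, 4.7321)
after link 4: o_4 = (2.0353, -3.0000, 0.8683)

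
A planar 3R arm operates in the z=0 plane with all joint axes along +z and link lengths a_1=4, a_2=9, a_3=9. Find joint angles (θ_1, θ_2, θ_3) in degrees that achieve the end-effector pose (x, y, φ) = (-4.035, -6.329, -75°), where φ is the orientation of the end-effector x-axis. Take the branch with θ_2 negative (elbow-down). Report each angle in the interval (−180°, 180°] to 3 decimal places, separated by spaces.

wrist centre = target − a_3·(cos φ, sin φ) = (-6.3644, 2.3643)
cos θ_2 = (46.0953−4²−9²)/(2·4·9) = -0.7070; θ_2 = -134.9921° (elbow-down)
β = atan2(2.3643,-6.3644) = 159.6202°; ψ = atan2(-6.3648,-2.3631) = -110.3686°
θ_1 = β − ψ = 269.9888°
θ_3 = φ − θ_1 − θ_2 = 150.0033° (wrapped to (-180°,180°])

-90.011 -134.992 150.003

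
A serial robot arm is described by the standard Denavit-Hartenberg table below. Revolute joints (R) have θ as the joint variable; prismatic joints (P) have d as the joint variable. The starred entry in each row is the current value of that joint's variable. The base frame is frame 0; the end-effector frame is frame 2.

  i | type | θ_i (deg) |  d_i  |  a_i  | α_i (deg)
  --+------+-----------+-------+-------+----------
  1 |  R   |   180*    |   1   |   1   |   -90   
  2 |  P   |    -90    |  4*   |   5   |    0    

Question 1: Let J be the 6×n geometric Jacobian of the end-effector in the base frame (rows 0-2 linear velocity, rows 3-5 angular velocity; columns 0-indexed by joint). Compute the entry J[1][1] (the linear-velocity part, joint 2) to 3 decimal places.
-1.000

prismatic axis z_1 = (-0.0000,-1.0000,0.0000)
J_v[:, 1] = z_1; J_ω[:, 1] = (0,0,0)
entry J[1][1] = -1.0000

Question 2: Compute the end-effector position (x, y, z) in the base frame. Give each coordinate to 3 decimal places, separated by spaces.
-1.000 -4.000 6.000

after link 1: o_1 = (-1.0000, 0.0000, 1.0000)
after link 2: o_2 = (-1.0000, -4.0000, 6.0000)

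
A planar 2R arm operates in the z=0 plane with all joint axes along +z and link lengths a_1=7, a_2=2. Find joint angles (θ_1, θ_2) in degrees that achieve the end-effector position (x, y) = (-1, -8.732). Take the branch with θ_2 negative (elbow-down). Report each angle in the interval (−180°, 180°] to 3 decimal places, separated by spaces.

cos θ_2 = (77.2478−7²−2²)/(2·7·2) = 0.8660; θ_2 = -30.0036° (elbow-down)
β = atan2(-8.7320,-1.0000) = -96.5331°; ψ = atan2(-1.0001,8.7320) = -6.5338°
θ_1 = β − ψ = -89.9993°

-89.999 -30.004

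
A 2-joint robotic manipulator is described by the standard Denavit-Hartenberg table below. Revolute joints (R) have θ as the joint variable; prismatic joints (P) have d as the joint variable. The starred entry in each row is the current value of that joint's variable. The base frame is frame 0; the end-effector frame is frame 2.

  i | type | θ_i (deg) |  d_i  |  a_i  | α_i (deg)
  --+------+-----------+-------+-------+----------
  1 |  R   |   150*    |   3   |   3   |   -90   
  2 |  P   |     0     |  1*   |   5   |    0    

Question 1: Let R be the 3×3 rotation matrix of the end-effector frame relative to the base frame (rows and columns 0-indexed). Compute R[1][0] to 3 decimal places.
End-effector x-axis (col 0 of R) = (-0.8660,0.5000,0.0000)
R[1][0] = 0.5000

0.500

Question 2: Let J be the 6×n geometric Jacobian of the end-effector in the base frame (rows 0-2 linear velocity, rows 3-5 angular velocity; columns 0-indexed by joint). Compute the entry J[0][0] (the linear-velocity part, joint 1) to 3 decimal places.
-3.134

axis z_0 = ẑ; lever o_n−o_0 = (-7.4282,3.1340,3.0000)
cross product → J_v[:, 0] = (-3.1340,-7.4282,0.0000)
J_ω[:, 0] = z_0
entry J[0][0] = -3.1340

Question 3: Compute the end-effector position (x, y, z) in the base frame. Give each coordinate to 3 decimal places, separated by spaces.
-7.428 3.134 3.000

after link 1: o_1 = (-2.5981, 1.5000, 3.0000)
after link 2: o_2 = (-7.4282, 3.1340, 3.0000)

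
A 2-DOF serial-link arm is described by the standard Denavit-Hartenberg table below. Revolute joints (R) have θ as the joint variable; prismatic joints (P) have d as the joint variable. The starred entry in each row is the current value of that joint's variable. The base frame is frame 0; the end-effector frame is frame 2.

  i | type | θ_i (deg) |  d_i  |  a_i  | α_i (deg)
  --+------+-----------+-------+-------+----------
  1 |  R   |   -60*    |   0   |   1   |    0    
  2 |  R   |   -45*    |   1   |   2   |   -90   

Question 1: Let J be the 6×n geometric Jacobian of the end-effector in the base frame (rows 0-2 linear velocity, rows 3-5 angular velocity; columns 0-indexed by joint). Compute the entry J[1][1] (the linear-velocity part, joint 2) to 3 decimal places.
-0.518

axis z_1 = (0.0000,0.0000,1.0000); lever o_n−o_1 = (-0.5176,-1.9319,1.0000)
cross product → J_v[:, 1] = (1.9319,-0.5176,0.0000)
J_ω[:, 1] = z_1
entry J[1][1] = -0.5176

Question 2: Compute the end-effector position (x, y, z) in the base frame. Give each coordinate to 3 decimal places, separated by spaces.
-0.018 -2.798 1.000

after link 1: o_1 = (0.5000, -0.8660, 0.0000)
after link 2: o_2 = (-0.0176, -2.7979, 1.0000)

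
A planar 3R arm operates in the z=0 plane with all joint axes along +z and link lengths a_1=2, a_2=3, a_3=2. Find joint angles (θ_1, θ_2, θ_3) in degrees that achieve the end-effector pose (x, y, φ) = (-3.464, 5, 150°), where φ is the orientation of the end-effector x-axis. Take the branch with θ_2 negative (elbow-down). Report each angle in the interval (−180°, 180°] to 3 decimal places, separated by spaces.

150.000 -60.002 60.002

wrist centre = target − a_3·(cos φ, sin φ) = (-1.7319, 4.0000)
cos θ_2 = (18.9996−2²−3²)/(2·2·3) = 0.5000; θ_2 = -60.0019° (elbow-down)
β = atan2(4.0000,-1.7319) = 113.4120°; ψ = atan2(-2.5981,3.4999) = -36.5880°
θ_1 = β − ψ = 150.0000°
θ_3 = φ − θ_1 − θ_2 = 60.0019° (wrapped to (-180°,180°])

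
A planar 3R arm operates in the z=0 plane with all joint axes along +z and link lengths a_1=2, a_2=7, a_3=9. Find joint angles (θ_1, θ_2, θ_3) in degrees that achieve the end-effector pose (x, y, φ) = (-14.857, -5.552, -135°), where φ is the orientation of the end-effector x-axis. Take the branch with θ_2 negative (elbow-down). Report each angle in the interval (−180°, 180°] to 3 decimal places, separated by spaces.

wrist centre = target − a_3·(cos φ, sin φ) = (-8.4930, 0.8120)
cos θ_2 = (72.7910−2²−7²)/(2·2·7) = 0.7068; θ_2 = -45.0231° (elbow-down)
β = atan2(0.8120,-8.4930) = 174.5389°; ψ = atan2(-4.9517,6.9477) = -35.4779°
θ_1 = β − ψ = 210.0169°
θ_3 = φ − θ_1 − θ_2 = 60.0063° (wrapped to (-180°,180°])

-149.983 -45.023 60.006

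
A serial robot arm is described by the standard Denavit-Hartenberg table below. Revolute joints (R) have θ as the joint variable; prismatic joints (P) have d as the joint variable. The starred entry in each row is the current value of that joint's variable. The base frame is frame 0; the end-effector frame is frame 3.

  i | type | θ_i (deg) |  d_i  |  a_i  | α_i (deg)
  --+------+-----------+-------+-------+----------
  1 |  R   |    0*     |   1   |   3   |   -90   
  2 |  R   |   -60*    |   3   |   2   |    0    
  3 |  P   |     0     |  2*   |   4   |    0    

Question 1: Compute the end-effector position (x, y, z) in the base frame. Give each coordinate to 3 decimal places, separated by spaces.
6.000 5.000 6.196

after link 1: o_1 = (3.0000, 0.0000, 1.0000)
after link 2: o_2 = (4.0000, 3.0000, 2.7321)
after link 3: o_3 = (6.0000, 5.0000, 6.1962)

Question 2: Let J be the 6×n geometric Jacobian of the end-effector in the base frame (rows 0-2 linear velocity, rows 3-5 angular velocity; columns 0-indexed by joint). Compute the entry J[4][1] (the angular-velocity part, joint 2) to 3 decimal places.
axis z_1 = (0.0000,1.0000,0.0000); lever o_n−o_1 = (3.0000,5.0000,5.1962)
cross product → J_v[:, 1] = (5.1962,0.0000,-3.0000)
J_ω[:, 1] = z_1
entry J[4][1] = 1.0000

1.000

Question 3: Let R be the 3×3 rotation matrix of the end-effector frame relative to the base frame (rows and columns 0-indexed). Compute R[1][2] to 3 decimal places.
End-effector z-axis (col 2 of R) = (0.0000,1.0000,0.0000)
R[1][2] = 1.0000

1.000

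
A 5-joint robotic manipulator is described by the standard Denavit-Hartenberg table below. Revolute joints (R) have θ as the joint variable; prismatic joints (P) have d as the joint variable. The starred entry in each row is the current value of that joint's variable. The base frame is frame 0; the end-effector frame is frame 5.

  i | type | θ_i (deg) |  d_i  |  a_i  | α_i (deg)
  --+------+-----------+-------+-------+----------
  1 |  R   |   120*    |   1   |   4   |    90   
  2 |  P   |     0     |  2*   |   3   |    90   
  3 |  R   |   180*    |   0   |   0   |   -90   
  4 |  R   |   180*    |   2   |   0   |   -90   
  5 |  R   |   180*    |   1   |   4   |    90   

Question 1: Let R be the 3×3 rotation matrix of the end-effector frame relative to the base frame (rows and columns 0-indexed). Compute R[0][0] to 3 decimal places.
End-effector x-axis (col 0 of R) = (0.5000,-0.8660,-0.0000)
R[0][0] = 0.5000

0.500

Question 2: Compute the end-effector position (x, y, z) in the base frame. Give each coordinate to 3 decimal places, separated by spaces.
-1.500 2.598 -0.000

after link 1: o_1 = (-2.0000, 3.4641, 1.0000)
after link 2: o_2 = (-1.7679, 7.0622, 1.0000)
after link 3: o_3 = (-1.7679, 7.0622, 1.0000)
after link 4: o_4 = (-3.5000, 6.0622, 1.0000)
after link 5: o_5 = (-1.5000, 2.5981, -0.0000)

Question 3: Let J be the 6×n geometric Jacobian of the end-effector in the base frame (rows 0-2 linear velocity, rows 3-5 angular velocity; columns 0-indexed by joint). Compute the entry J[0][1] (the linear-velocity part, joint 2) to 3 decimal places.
0.866

prismatic axis z_1 = (0.8660,0.5000,0.0000)
J_v[:, 1] = z_1; J_ω[:, 1] = (0,0,0)
entry J[0][1] = 0.8660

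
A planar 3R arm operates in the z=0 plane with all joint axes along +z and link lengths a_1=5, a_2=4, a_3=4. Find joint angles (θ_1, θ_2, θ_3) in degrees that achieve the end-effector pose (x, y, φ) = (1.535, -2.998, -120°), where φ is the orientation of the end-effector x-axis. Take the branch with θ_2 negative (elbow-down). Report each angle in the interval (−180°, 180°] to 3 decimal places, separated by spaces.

wrist centre = target − a_3·(cos φ, sin φ) = (3.5350, 0.4661)
cos θ_2 = (12.7135−5²−4²)/(2·5·4) = -0.7072; θ_2 = -135.0046° (elbow-down)
β = atan2(0.4661,3.5350) = 7.5113°; ψ = atan2(-2.8282,2.1713) = -52.4848°
θ_1 = β − ψ = 59.9961°
θ_3 = φ − θ_1 − θ_2 = -44.9916° (wrapped to (-180°,180°])

59.996 -135.005 -44.992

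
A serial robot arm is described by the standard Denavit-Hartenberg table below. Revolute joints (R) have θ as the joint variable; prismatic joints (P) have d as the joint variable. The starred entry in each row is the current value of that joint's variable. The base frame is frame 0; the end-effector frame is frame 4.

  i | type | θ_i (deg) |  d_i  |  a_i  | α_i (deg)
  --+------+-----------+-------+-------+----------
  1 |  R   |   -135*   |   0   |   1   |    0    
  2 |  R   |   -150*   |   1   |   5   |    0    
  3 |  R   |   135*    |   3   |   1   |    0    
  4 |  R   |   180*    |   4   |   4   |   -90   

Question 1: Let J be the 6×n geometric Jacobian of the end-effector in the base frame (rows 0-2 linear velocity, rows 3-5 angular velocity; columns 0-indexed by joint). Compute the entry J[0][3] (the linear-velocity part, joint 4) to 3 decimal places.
-2.000

axis z_3 = (0.0000,0.0000,1.0000); lever o_n−o_3 = (3.4641,2.0000,4.0000)
cross product → J_v[:, 3] = (-2.0000,3.4641,0.0000)
J_ω[:, 3] = z_3
entry J[0][3] = -2.0000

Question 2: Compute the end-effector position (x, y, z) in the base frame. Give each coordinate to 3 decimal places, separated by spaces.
3.185 5.623 8.000

after link 1: o_1 = (-0.7071, -0.7071, 0.0000)
after link 2: o_2 = (0.5870, 4.1225, 1.0000)
after link 3: o_3 = (-0.2790, 3.6225, 4.0000)
after link 4: o_4 = (3.1851, 5.6225, 8.0000)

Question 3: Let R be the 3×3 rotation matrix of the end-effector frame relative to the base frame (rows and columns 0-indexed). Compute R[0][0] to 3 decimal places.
End-effector x-axis (col 0 of R) = (0.8660,0.5000,0.0000)
R[0][0] = 0.8660

0.866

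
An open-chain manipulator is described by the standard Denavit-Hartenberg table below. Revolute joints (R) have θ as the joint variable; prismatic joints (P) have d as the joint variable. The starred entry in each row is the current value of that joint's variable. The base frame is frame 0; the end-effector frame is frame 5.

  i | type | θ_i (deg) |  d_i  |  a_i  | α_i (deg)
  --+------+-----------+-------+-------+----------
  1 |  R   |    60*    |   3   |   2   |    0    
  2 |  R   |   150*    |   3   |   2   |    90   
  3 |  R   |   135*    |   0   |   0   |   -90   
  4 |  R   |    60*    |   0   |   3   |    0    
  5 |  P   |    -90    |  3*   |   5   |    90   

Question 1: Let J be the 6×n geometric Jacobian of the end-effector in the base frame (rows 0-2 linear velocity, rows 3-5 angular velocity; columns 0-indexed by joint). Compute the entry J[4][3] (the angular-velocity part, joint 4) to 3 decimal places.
axis z_3 = (0.6124,0.3536,-0.7071); lever o_n−o_3 = (5.4564,3.0370,2.0012)
cross product → J_v[:, 3] = (2.8550,-5.0837,-0.0694)
J_ω[:, 3] = z_3
entry J[4][3] = 0.3536

0.354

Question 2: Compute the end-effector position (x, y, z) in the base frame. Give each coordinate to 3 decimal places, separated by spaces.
after link 1: o_1 = (1.0000, 1.7321, 3.0000)
after link 2: o_2 = (-0.7321, 0.7321, 6.0000)
after link 3: o_3 = (-0.7321, 0.7321, 6.0000)
after link 4: o_4 = (1.4855, -0.9876, 7.0607)
after link 5: o_5 = (4.7243, 3.7690, 8.0012)

4.724 3.769 8.001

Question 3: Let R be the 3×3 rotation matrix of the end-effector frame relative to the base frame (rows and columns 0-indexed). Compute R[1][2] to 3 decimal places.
End-effector z-axis (col 2 of R) = (-0.7392,0.5732,-0.3536)
R[1][2] = 0.5732

0.573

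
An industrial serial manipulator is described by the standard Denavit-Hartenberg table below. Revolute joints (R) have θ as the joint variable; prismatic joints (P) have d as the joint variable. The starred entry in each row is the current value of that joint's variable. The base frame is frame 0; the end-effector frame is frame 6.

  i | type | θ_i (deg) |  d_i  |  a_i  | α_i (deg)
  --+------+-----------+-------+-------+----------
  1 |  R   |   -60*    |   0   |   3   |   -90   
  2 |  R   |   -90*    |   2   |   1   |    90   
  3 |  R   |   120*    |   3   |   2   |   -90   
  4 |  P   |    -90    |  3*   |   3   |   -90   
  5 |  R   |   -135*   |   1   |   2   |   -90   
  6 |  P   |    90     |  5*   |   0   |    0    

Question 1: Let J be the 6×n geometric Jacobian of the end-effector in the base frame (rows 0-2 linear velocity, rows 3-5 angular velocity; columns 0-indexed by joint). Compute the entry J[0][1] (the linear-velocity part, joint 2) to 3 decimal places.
-3.692

axis z_1 = (0.8660,0.5000,0.0000); lever o_n−o_1 = (-3.5210,7.3449,-7.3847)
cross product → J_v[:, 1] = (-3.6923,6.3953,8.1213)
J_ω[:, 1] = z_1
entry J[0][1] = -3.6923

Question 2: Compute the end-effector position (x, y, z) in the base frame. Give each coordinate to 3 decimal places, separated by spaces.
after link 1: o_1 = (1.5000, -2.5981, 0.0000)
after link 2: o_2 = (3.2321, -1.5981, 1.0000)
after link 3: o_3 = (3.2321, 1.8660, 0.0000)
after link 4: o_4 = (0.4330, 3.7141, -2.5981)
after link 5: o_5 = (1.2777, 2.5688, -4.3228)
after link 6: o_6 = (-2.0210, 4.7468, -7.3847)

-2.021 4.747 -7.385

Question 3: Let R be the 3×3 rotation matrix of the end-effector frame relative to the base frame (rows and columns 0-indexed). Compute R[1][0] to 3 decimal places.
End-effector x-axis (col 0 of R) = (-0.7500,-0.4330,0.5000)
R[1][0] = -0.4330

-0.433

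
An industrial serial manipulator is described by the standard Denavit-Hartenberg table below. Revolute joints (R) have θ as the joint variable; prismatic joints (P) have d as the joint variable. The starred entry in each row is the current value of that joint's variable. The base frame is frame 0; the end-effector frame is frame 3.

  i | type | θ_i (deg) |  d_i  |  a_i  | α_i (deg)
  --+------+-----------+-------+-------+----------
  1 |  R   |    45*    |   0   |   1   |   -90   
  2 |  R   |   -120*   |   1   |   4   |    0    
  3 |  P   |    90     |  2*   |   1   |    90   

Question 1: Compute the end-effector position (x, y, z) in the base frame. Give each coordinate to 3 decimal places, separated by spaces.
-2.216 2.027 3.964

after link 1: o_1 = (0.7071, 0.7071, 0.0000)
after link 2: o_2 = (-1.4142, 0.0000, 3.4641)
after link 3: o_3 = (-2.2161, 2.0266, 3.9641)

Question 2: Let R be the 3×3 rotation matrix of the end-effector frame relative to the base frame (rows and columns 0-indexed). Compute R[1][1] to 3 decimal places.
0.707

End-effector y-axis (col 1 of R) = (-0.7071,0.7071,0.0000)
R[1][1] = 0.7071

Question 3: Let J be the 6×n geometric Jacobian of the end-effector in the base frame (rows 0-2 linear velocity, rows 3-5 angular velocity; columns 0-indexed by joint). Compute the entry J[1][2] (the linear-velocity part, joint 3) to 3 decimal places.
prismatic axis z_2 = (-0.7071,0.7071,0.0000)
J_v[:, 2] = z_2; J_ω[:, 2] = (0,0,0)
entry J[1][2] = 0.7071

0.707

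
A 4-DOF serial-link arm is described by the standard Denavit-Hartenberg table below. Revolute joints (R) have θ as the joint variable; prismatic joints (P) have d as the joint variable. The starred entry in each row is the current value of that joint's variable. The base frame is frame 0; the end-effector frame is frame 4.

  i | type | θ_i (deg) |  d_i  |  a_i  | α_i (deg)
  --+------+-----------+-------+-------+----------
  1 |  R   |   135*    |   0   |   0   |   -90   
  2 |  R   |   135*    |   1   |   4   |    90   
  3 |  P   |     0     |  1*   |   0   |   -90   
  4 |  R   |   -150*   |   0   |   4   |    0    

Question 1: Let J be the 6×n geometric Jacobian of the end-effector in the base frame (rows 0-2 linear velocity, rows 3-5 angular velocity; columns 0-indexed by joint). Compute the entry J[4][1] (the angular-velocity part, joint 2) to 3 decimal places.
axis z_1 = (-0.7071,-0.7071,0.0000); lever o_n−o_1 = (-1.9392,0.5249,-2.5003)
cross product → J_v[:, 1] = (1.7679,-1.7679,-1.7424)
J_ω[:, 1] = z_1
entry J[4][1] = -0.7071

-0.707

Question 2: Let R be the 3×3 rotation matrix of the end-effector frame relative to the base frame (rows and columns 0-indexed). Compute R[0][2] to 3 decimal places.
-0.707

End-effector z-axis (col 2 of R) = (-0.7071,-0.7071,0.0000)
R[0][2] = -0.7071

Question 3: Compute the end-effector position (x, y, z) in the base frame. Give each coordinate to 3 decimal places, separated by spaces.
-1.939 0.525 -2.500

after link 1: o_1 = (0.0000, 0.0000, 0.0000)
after link 2: o_2 = (1.2929, -2.7071, -2.8284)
after link 3: o_3 = (0.7929, -2.2071, -3.5355)
after link 4: o_4 = (-1.9392, 0.5249, -2.5003)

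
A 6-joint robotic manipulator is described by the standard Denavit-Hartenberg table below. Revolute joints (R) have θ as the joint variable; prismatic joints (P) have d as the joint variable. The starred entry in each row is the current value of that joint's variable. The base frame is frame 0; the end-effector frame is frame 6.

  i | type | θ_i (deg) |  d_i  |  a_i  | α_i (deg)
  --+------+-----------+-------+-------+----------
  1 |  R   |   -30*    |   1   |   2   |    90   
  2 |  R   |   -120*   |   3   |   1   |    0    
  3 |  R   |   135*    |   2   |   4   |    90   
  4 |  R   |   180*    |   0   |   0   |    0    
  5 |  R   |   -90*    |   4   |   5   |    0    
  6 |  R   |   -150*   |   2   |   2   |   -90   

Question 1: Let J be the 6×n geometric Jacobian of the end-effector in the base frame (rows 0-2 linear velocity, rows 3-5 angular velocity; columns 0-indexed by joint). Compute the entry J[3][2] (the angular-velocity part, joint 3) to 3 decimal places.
axis z_2 = (-0.5000,-0.8660,0.0000); lever o_n−o_2 = (2.8935,-7.7534,-4.5015)
cross product → J_v[:, 2] = (3.8984,-2.2507,6.3825)
J_ω[:, 2] = z_2
entry J[3][2] = -0.5000

-0.500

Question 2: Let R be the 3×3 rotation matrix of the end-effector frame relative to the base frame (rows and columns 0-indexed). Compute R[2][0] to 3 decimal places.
0.129

End-effector x-axis (col 0 of R) = (0.8513,0.5085,0.1294)
R[2][0] = 0.1294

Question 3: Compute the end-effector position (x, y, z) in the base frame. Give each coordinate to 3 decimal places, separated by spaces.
2.693 -11.102 -4.367

after link 1: o_1 = (1.7321, -1.0000, 1.0000)
after link 2: o_2 = (-0.2010, -3.3481, 0.1340)
after link 3: o_3 = (2.1451, -7.0120, 1.1693)
after link 4: o_4 = (2.1451, -7.0120, 1.1693)
after link 5: o_5 = (0.5417, -11.8597, -2.6945)
after link 6: o_6 = (2.6925, -11.1015, -4.3675)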